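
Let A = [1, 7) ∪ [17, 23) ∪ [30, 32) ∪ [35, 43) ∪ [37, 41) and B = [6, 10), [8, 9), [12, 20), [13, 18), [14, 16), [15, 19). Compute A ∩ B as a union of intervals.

First set merges to [1, 7), [17, 23), [30, 32), [35, 43).
Second set merges to [6, 10), [12, 20).
[1, 7) meets the second set on [6, 7).
[17, 23) meets the second set on [17, 20).
[30, 32): no overlap with the second set.
[35, 43): no overlap with the second set.

[6, 7) ∪ [17, 20)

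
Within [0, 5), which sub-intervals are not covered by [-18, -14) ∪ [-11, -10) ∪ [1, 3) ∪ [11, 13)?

After merging, the occupied span is [-18, -14), [-11, -10), [1, 3), [11, 13).
Uncovered inside [0, 5): [0, 1), [3, 5).

[0, 1) ∪ [3, 5)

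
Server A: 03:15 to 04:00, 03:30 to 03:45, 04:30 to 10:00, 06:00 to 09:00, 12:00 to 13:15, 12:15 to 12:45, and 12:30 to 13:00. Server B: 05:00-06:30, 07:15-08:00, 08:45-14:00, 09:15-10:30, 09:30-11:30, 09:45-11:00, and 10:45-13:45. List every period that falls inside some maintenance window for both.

05:00–06:30, 07:15–08:00, 08:45–10:00, 12:00–13:15

First set merges to 03:15–04:00, 04:30–10:00, 12:00–13:15.
Second set merges to 05:00–06:30, 07:15–08:00, 08:45–14:00.
03:15–04:00 meets no B interval.
04:30–10:00 ∩ B → 05:00–06:30, 07:15–08:00, 08:45–10:00.
12:00–13:15 ∩ B → 12:00–13:15.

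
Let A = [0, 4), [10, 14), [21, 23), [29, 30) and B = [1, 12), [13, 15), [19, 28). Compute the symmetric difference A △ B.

A but not B: [0, 1), [12, 13), [29, 30).
B but not A: [4, 10), [14, 15), [19, 21), [23, 28).
Combining gives A △ B.

[0, 1) ∪ [4, 10) ∪ [12, 13) ∪ [14, 15) ∪ [19, 21) ∪ [23, 28) ∪ [29, 30)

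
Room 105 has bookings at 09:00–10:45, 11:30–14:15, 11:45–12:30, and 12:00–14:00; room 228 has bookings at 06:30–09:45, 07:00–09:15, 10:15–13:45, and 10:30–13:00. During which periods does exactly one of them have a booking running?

06:30–09:00, 09:45–10:15, 10:45–11:30, 13:45–14:15

Merge the first list: 09:00–10:45, 11:30–14:15.
Merge the second list: 06:30–09:45, 10:15–13:45.
A but not B: 09:45–10:15, 13:45–14:15.
B but not A: 06:30–09:00, 10:45–11:30.
Combining gives A △ B.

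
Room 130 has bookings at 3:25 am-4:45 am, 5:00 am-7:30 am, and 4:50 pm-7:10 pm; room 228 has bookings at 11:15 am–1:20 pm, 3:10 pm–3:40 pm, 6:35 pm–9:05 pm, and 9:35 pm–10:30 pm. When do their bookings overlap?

6:35 pm-7:10 pm

3:25 am-4:45 am meets no B interval.
5:00 am-7:30 am meets no B interval.
4:50 pm-7:10 pm ∩ B → 6:35 pm-7:10 pm.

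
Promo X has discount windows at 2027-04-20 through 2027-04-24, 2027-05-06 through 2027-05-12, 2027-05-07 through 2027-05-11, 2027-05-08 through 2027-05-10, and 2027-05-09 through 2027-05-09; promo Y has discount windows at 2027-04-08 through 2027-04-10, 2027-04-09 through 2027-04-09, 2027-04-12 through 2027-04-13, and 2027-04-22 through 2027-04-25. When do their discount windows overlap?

2027-04-22 through 2027-04-24

A, merged: 2027-04-20 through 2027-04-24, 2027-05-06 through 2027-05-12.
B, merged: 2027-04-08 through 2027-04-10, 2027-04-12 through 2027-04-13, 2027-04-22 through 2027-04-25.
2027-04-20 through 2027-04-24 meets the second set on 2027-04-22 through 2027-04-24.
2027-05-06 through 2027-05-12: no overlap with the second set.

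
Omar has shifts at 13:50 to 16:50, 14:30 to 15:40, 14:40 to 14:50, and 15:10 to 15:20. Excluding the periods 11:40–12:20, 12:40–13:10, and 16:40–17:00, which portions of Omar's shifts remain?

13:50-16:40

Merge the first list: 13:50-16:50.
13:50-16:50 minus B → 13:50-16:40.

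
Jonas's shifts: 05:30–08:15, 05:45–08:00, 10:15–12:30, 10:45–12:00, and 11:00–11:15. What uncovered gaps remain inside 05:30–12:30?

08:15-10:15

After merging, the occupied span is 05:30-08:15, 10:15-12:30.
Uncovered inside 05:30-12:30: 08:15-10:15.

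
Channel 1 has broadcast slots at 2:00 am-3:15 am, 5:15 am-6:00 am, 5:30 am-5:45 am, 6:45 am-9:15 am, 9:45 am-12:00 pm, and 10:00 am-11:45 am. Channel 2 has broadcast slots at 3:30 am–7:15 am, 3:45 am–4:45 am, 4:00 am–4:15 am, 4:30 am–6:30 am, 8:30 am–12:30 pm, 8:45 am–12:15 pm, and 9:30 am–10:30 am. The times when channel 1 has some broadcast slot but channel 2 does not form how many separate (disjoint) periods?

2

A, merged: 2:00 am–3:15 am, 5:15 am–6:00 am, 6:45 am–9:15 am, 9:45 am–12:00 pm.
B, merged: 3:30 am–7:15 am, 8:30 am–12:30 pm.
A \ B = 2:00 am–3:15 am, 7:15 am–8:30 am.
That is 2 disjoint pieces.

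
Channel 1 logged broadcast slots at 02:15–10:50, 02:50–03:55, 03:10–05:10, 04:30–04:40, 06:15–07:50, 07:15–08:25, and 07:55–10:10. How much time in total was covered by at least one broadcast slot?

8 h 35 min

Merged: 02:15-10:50.
Length: 8 h 35 min.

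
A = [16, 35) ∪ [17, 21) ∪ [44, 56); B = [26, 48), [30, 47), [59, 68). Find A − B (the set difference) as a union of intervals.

[16, 26) ∪ [48, 56)

Merge the first list: [16, 35), [44, 56).
Merge the second list: [26, 48), [59, 68).
[16, 35) minus B → [16, 26).
[44, 56) minus B → [48, 56).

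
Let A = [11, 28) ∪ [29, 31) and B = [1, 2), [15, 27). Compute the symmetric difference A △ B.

[1, 2) ∪ [11, 15) ∪ [27, 28) ∪ [29, 31)

A but not B: [11, 15), [27, 28), [29, 31).
B but not A: [1, 2).
Combining gives A △ B.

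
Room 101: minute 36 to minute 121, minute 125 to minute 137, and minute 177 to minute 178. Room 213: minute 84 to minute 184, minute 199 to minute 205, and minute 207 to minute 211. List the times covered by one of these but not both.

Only in the first: minute 36 to minute 84.
Only in the second: minute 121 to minute 125, minute 137 to minute 177, minute 178 to minute 184, minute 199 to minute 205, minute 207 to minute 211.
Together these are the periods covered by exactly one.

minute 36 to minute 84, minute 121 to minute 125, minute 137 to minute 177, minute 178 to minute 184, minute 199 to minute 205, minute 207 to minute 211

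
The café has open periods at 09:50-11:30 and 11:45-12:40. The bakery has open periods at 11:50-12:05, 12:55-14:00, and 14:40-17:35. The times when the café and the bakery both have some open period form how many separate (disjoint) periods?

A ∩ B = 11:50–12:05.
That is 1 disjoint piece.

1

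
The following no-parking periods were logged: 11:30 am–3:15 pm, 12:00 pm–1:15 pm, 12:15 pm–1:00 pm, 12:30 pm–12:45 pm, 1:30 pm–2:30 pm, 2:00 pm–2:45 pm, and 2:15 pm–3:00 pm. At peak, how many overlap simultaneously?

4

Sweep endpoints in order; track running count of active intervals.
Peak of 4 reached at 12:30 pm.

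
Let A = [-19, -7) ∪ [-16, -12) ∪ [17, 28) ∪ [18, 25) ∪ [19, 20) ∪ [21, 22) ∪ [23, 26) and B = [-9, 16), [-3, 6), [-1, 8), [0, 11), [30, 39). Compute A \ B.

Merge the first list: [-19, -7), [17, 28).
Merge the second list: [-9, 16), [30, 39).
[-19, -7) \ B = [-19, -9).
[17, 28): nothing removed.

[-19, -9) ∪ [17, 28)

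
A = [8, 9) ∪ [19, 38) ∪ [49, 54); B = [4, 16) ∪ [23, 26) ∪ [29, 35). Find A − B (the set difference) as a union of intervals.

[8, 9): entirely removed.
[19, 38) \ B = [19, 23), [26, 29), [35, 38).
[49, 54): nothing removed.

[19, 23) ∪ [26, 29) ∪ [35, 38) ∪ [49, 54)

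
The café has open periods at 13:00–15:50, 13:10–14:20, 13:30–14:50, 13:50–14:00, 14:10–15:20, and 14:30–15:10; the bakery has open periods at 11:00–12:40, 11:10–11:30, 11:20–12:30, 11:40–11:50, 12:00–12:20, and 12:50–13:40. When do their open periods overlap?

Merge the first list: 13:00–15:50.
Merge the second list: 11:00–12:40, 12:50–13:40.
13:00–15:50 meets the second set on 13:00–13:40.

13:00–13:40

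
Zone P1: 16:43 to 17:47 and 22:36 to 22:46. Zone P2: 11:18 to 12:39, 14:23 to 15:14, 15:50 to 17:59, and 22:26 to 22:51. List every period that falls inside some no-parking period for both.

16:43–17:47, 22:36–22:46

16:43–17:47 overlaps B on 16:43–17:47.
22:36–22:46 overlaps B on 22:36–22:46.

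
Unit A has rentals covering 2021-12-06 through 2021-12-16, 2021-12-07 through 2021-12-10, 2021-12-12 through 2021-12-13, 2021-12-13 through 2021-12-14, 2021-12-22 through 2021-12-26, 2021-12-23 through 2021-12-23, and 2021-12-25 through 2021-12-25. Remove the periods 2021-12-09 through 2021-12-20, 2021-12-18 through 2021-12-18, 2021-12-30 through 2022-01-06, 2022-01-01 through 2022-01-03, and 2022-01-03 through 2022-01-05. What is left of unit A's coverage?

2021-12-06 through 2021-12-08, 2021-12-22 through 2021-12-26

A, merged: 2021-12-06 through 2021-12-16, 2021-12-22 through 2021-12-26.
B, merged: 2021-12-09 through 2021-12-20, 2021-12-30 through 2022-01-06.
2021-12-06 through 2021-12-16 with B removed leaves 2021-12-06 through 2021-12-08.
2021-12-22 through 2021-12-26 is untouched.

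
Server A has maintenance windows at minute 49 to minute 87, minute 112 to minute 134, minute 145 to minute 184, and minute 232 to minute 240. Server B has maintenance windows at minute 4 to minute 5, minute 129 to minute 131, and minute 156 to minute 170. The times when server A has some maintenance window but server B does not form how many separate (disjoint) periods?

A \ B = minute 49 to minute 87, minute 112 to minute 129, minute 131 to minute 134, minute 145 to minute 156, minute 170 to minute 184, minute 232 to minute 240.
That is 6 disjoint pieces.

6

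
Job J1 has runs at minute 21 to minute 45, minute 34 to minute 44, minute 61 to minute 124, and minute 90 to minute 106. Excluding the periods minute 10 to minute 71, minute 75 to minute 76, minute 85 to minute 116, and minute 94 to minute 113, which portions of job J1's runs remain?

A, merged: minute 21 to minute 45, minute 61 to minute 124.
B, merged: minute 10 to minute 71, minute 75 to minute 76, minute 85 to minute 116.
minute 21 to minute 45 lies entirely inside B → drops out.
minute 61 to minute 124 with B removed leaves minute 71 to minute 75, minute 76 to minute 85, minute 116 to minute 124.

minute 71 to minute 75, minute 76 to minute 85, minute 116 to minute 124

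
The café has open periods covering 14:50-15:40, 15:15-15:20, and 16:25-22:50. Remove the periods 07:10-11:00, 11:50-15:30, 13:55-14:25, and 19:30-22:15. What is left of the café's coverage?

15:30–15:40, 16:25–19:30, 22:15–22:50

Merge the first list: 14:50–15:40, 16:25–22:50.
Merge the second list: 07:10–11:00, 11:50–15:30, 19:30–22:15.
14:50–15:40 minus B → 15:30–15:40.
16:25–22:50 minus B → 16:25–19:30, 22:15–22:50.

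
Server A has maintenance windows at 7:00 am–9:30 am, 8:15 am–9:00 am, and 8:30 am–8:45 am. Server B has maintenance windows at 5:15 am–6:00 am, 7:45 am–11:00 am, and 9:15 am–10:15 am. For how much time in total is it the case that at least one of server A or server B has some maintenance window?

Merge the first list: 7:00 am–9:30 am.
Merge the second list: 5:15 am–6:00 am, 7:45 am–11:00 am.
A ∪ B = 5:15 am–6:00 am, 7:00 am–11:00 am.
Total: 45 min + 4 h = 4 h 45 min.

4 h 45 min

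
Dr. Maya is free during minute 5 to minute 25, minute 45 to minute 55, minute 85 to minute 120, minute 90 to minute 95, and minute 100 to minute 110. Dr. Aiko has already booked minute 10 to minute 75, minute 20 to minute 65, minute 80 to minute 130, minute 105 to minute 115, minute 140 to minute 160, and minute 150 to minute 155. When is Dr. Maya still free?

minute 5 to minute 10

Merge the first list: minute 5 to minute 25, minute 45 to minute 55, minute 85 to minute 120.
Merge the second list: minute 10 to minute 75, minute 80 to minute 130, minute 140 to minute 160.
minute 5 to minute 25 minus B → minute 5 to minute 10.
minute 45 to minute 55: fully covered by B → removed.
minute 85 to minute 120: fully covered by B → removed.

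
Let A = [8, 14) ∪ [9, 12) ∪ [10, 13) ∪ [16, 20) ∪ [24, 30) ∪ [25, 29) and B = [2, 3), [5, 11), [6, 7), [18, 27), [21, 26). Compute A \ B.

First set merges to [8, 14), [16, 20), [24, 30).
Second set merges to [2, 3), [5, 11), [18, 27).
[8, 14) minus B → [11, 14).
[16, 20) minus B → [16, 18).
[24, 30) minus B → [27, 30).

[11, 14) ∪ [16, 18) ∪ [27, 30)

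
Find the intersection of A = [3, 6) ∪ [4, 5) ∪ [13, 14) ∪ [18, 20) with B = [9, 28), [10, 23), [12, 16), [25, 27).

[13, 14) ∪ [18, 20)

A, merged: [3, 6), [13, 14), [18, 20).
B, merged: [9, 28).
[3, 6) falls entirely outside B.
[13, 14) overlaps B on [13, 14).
[18, 20) overlaps B on [18, 20).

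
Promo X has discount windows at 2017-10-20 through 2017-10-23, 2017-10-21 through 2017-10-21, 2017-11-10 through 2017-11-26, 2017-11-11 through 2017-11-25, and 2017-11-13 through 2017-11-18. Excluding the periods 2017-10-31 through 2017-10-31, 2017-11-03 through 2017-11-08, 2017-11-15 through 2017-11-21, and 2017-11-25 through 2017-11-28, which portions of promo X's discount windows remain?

2017-10-20 through 2017-10-23, 2017-11-10 through 2017-11-14, 2017-11-22 through 2017-11-24

A, merged: 2017-10-20 through 2017-10-23, 2017-11-10 through 2017-11-26.
2017-10-20 through 2017-10-23: nothing removed.
2017-11-10 through 2017-11-26 \ B = 2017-11-10 through 2017-11-14, 2017-11-22 through 2017-11-24.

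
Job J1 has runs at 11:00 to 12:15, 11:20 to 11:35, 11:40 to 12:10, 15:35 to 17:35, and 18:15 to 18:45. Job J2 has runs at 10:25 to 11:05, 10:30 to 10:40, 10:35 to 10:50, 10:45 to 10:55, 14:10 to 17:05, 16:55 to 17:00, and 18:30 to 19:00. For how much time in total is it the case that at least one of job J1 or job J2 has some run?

6 h

First set merges to 11:00–12:15, 15:35–17:35, 18:15–18:45.
Second set merges to 10:25–11:05, 14:10–17:05, 18:30–19:00.
A ∪ B = 10:25–12:15, 14:10–17:35, 18:15–19:00.
Total: 1 h 50 min + 3 h 25 min + 45 min = 6 h.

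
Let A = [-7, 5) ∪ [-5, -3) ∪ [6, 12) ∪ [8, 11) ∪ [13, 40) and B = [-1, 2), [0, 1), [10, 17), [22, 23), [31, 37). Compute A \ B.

A, merged: [-7, 5), [6, 12), [13, 40).
B, merged: [-1, 2), [10, 17), [22, 23), [31, 37).
[-7, 5) \ B = [-7, -1), [2, 5).
[6, 12) \ B = [6, 10).
[13, 40) \ B = [17, 22), [23, 31), [37, 40).

[-7, -1) ∪ [2, 5) ∪ [6, 10) ∪ [17, 22) ∪ [23, 31) ∪ [37, 40)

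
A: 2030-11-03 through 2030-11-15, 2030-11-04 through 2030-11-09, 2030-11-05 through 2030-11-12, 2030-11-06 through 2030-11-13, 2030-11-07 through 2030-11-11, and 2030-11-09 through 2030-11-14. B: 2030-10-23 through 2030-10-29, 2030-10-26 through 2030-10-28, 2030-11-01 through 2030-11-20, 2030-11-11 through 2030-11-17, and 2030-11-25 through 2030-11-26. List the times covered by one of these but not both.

2030-10-23 through 2030-10-29, 2030-11-01 through 2030-11-02, 2030-11-16 through 2030-11-20, 2030-11-25 through 2030-11-26

A, merged: 2030-11-03 through 2030-11-15.
B, merged: 2030-10-23 through 2030-10-29, 2030-11-01 through 2030-11-20, 2030-11-25 through 2030-11-26.
A but not B: none.
B but not A: 2030-10-23 through 2030-10-29, 2030-11-01 through 2030-11-02, 2030-11-16 through 2030-11-20, 2030-11-25 through 2030-11-26.
Combining gives A △ B.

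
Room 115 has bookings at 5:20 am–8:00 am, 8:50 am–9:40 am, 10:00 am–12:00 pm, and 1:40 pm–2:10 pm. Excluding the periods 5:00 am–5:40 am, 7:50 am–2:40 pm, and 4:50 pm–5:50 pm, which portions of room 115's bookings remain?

5:40 am–7:50 am

5:20 am–8:00 am minus B → 5:40 am–7:50 am.
8:50 am–9:40 am: fully covered by B → removed.
10:00 am–12:00 pm: fully covered by B → removed.
1:40 pm–2:10 pm: fully covered by B → removed.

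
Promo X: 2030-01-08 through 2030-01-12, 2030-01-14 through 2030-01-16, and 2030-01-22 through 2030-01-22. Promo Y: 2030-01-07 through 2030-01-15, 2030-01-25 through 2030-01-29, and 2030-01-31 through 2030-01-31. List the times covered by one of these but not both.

2030-01-07 through 2030-01-07, 2030-01-13 through 2030-01-13, 2030-01-16 through 2030-01-16, 2030-01-22 through 2030-01-22, 2030-01-25 through 2030-01-29, 2030-01-31 through 2030-01-31

Only in the first: 2030-01-16 through 2030-01-16, 2030-01-22 through 2030-01-22.
Only in the second: 2030-01-07 through 2030-01-07, 2030-01-13 through 2030-01-13, 2030-01-25 through 2030-01-29, 2030-01-31 through 2030-01-31.
Together these are the periods covered by exactly one.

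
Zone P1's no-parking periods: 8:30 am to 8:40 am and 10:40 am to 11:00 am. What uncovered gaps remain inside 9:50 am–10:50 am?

Covered (merged): 8:30 am-8:40 am, 10:40 am-11:00 am.
Gaps within 9:50 am-10:50 am: 9:50 am-10:40 am.

9:50 am-10:40 am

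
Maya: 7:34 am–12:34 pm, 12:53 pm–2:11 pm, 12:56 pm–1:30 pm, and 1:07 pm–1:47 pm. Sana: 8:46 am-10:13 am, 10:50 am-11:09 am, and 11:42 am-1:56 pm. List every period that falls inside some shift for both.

First set merges to 7:34 am-12:34 pm, 12:53 pm-2:11 pm.
7:34 am-12:34 pm overlaps B on 8:46 am-10:13 am, 10:50 am-11:09 am, 11:42 am-12:34 pm.
12:53 pm-2:11 pm overlaps B on 12:53 pm-1:56 pm.

8:46 am-10:13 am, 10:50 am-11:09 am, 11:42 am-12:34 pm, 12:53 pm-1:56 pm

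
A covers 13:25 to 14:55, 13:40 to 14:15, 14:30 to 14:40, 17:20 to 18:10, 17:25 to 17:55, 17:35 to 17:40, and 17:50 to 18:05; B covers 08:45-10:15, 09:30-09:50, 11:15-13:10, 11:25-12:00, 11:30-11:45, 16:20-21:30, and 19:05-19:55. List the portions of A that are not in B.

13:25-14:55

First set merges to 13:25-14:55, 17:20-18:10.
Second set merges to 08:45-10:15, 11:15-13:10, 16:20-21:30.
13:25-14:55: no B overlap → unchanged.
17:20-18:10: fully covered by B → removed.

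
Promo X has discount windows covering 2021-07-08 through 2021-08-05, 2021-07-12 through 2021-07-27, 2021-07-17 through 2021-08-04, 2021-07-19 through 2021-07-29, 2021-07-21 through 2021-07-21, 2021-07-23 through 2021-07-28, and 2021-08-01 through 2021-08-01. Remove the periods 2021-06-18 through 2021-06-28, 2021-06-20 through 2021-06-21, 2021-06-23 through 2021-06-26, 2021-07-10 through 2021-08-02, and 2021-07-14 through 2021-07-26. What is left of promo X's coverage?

2021-07-08 through 2021-07-09, 2021-08-03 through 2021-08-05

A, merged: 2021-07-08 through 2021-08-05.
B, merged: 2021-06-18 through 2021-06-28, 2021-07-10 through 2021-08-02.
2021-07-08 through 2021-08-05 minus B → 2021-07-08 through 2021-07-09, 2021-08-03 through 2021-08-05.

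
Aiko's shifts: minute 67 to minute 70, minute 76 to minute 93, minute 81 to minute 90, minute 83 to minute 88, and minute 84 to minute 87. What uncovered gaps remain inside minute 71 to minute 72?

minute 71 to minute 72

After merging, the occupied span is minute 67 to minute 70, minute 76 to minute 93.
Uncovered inside minute 71 to minute 72: minute 71 to minute 72.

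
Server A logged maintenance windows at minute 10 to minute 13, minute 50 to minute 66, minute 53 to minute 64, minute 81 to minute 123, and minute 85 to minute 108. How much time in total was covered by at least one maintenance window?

61 minutes

Merged: minute 10 to minute 13, minute 50 to minute 66, minute 81 to minute 123.
Lengths: 3 minutes + 16 minutes + 42 minutes = 61 minutes.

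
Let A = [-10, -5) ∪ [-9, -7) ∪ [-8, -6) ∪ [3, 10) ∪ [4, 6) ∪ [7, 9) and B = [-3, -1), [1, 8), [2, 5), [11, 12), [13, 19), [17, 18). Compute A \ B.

[-10, -5) ∪ [8, 10)

First set merges to [-10, -5), [3, 10).
Second set merges to [-3, -1), [1, 8), [11, 12), [13, 19).
[-10, -5): no B overlap → unchanged.
[3, 10) minus B → [8, 10).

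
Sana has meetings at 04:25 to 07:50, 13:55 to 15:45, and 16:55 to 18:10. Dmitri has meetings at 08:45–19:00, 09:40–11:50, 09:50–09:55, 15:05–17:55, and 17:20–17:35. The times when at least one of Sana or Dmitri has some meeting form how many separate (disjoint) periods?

2

B, merged: 08:45–19:00.
A ∪ B = 04:25–07:50, 08:45–19:00.
That is 2 disjoint pieces.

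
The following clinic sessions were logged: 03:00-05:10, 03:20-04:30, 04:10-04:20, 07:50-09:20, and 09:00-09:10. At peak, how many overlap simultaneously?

3

At 04:10, 3 of the intervals are simultaneously active.
No point has more.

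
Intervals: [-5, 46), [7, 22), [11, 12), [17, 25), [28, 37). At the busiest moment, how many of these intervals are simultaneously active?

Walk the sorted start/end points keeping a running depth.
The depth first hits 3 at 11.

3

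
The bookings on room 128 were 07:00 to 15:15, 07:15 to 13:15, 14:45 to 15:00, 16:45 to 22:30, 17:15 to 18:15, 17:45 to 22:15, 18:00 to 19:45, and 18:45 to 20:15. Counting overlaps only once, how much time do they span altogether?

14 h

Merged: 07:00-15:15, 16:45-22:30.
Lengths: 8 h 15 min + 5 h 45 min = 14 h.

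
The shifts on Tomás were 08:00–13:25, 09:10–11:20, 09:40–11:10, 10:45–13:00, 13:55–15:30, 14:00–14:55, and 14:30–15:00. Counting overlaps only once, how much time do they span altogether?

7 h

Merged: 08:00–13:25, 13:55–15:30.
Lengths: 5 h 25 min + 1 h 35 min = 7 h.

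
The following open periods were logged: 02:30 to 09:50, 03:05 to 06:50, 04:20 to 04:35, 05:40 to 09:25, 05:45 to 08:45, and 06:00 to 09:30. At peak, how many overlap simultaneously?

At 06:00, 5 of the intervals are simultaneously active.
No point has more.

5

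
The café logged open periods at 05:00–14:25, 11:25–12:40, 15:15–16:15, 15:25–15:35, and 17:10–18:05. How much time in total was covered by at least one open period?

Merged: 05:00–14:25, 15:15–16:15, 17:10–18:05.
Lengths: 9 h 25 min + 1 h + 55 min = 11 h 20 min.

11 h 20 min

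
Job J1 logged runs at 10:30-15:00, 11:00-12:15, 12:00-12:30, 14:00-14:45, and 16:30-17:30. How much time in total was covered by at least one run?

Merged: 10:30–15:00, 16:30–17:30.
Lengths: 4 h 30 min + 1 h = 5 h 30 min.

5 h 30 min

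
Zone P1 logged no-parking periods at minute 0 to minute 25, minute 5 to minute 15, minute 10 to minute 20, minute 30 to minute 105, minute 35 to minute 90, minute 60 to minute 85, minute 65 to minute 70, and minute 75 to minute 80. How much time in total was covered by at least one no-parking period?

100 minutes

Merged: minute 0 to minute 25, minute 30 to minute 105.
Lengths: 25 minutes + 75 minutes = 100 minutes.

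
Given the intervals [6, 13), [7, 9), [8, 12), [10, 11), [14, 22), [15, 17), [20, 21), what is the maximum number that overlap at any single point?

3

Walk the sorted start/end points keeping a running depth.
The depth first hits 3 at 8.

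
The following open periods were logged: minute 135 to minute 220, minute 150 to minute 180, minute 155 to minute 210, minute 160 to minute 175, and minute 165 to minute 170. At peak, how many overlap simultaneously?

5

Sweep endpoints in order; track running count of active intervals.
Peak of 5 reached at minute 165.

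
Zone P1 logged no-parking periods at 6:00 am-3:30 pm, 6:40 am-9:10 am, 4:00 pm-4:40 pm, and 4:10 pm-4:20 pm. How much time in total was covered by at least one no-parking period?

Merged: 6:00 am–3:30 pm, 4:00 pm–4:40 pm.
Lengths: 9 h 30 min + 40 min = 10 h 10 min.

10 h 10 min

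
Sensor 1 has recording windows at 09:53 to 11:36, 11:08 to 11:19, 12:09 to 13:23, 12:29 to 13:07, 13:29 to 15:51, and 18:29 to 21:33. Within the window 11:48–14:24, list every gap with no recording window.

11:48–12:09, 13:23–13:29

After merging, the occupied span is 09:53–11:36, 12:09–13:23, 13:29–15:51, 18:29–21:33.
Complement within 11:48–14:24: 11:48–12:09, 13:23–13:29.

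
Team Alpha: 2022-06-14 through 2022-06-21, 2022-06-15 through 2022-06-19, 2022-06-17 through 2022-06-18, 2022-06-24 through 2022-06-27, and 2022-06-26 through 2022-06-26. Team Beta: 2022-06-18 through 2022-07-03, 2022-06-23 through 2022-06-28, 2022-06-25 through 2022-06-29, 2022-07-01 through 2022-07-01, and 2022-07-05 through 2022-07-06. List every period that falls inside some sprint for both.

2022-06-18 through 2022-06-21, 2022-06-24 through 2022-06-27

A, merged: 2022-06-14 through 2022-06-21, 2022-06-24 through 2022-06-27.
B, merged: 2022-06-18 through 2022-07-03, 2022-07-05 through 2022-07-06.
2022-06-14 through 2022-06-21 overlaps B on 2022-06-18 through 2022-06-21.
2022-06-24 through 2022-06-27 overlaps B on 2022-06-24 through 2022-06-27.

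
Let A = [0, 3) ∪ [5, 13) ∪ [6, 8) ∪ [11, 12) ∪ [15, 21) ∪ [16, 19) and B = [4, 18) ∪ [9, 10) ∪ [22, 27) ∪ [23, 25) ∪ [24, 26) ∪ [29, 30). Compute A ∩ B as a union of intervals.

A, merged: [0, 3), [5, 13), [15, 21).
B, merged: [4, 18), [22, 27), [29, 30).
[0, 3) falls entirely outside B.
[5, 13) overlaps B on [5, 13).
[15, 21) overlaps B on [15, 18).

[5, 13) ∪ [15, 18)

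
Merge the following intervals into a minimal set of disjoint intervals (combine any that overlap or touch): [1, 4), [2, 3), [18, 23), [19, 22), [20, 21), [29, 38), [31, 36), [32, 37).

[2, 3) overlaps/touches [1, 4) → extend to [1, 4).
[18, 23) is disjoint → start new block.
[19, 22) overlaps/touches [18, 23) → extend to [18, 23).
[20, 21) overlaps/touches [18, 23) → extend to [18, 23).
[29, 38) is disjoint → start new block.
[31, 36) overlaps/touches [29, 38) → extend to [29, 38).
[32, 37) overlaps/touches [29, 38) → extend to [29, 38).

[1, 4) ∪ [18, 23) ∪ [29, 38)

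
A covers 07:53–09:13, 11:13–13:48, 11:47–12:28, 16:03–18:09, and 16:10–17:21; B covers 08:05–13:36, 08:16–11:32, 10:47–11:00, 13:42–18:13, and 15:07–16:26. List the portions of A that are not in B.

Merge the first list: 07:53-09:13, 11:13-13:48, 16:03-18:09.
Merge the second list: 08:05-13:36, 13:42-18:13.
07:53-09:13 \ B = 07:53-08:05.
11:13-13:48 \ B = 13:36-13:42.
16:03-18:09: entirely removed.

07:53-08:05, 13:36-13:42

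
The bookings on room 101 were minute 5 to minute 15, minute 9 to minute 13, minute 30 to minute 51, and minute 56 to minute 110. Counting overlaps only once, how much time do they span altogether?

Merged: minute 5 to minute 15, minute 30 to minute 51, minute 56 to minute 110.
Lengths: 10 minutes + 21 minutes + 54 minutes = 85 minutes.

85 minutes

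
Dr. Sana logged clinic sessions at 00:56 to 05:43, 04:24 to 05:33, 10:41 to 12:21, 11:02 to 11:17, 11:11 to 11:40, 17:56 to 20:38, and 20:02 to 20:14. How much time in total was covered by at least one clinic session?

9 h 9 min

Merged: 00:56–05:43, 10:41–12:21, 17:56–20:38.
Lengths: 4 h 47 min + 1 h 40 min + 2 h 42 min = 9 h 9 min.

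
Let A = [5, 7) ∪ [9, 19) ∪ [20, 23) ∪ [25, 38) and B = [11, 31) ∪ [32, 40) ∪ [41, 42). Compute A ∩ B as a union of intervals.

[5, 7) meets no B interval.
[9, 19) ∩ B → [11, 19).
[20, 23) ∩ B → [20, 23).
[25, 38) ∩ B → [25, 31), [32, 38).

[11, 19) ∪ [20, 23) ∪ [25, 31) ∪ [32, 38)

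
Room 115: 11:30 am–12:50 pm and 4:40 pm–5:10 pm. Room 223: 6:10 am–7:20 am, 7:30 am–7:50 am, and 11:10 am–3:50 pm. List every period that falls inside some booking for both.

11:30 am-12:50 pm overlaps B on 11:30 am-12:50 pm.
4:40 pm-5:10 pm falls entirely outside B.

11:30 am-12:50 pm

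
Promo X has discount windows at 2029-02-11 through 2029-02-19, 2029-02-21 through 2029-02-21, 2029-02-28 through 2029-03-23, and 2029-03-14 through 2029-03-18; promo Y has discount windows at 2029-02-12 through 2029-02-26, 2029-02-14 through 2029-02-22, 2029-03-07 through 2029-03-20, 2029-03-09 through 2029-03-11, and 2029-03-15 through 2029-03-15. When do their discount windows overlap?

First set merges to 2029-02-11 through 2029-02-19, 2029-02-21 through 2029-02-21, 2029-02-28 through 2029-03-23.
Second set merges to 2029-02-12 through 2029-02-26, 2029-03-07 through 2029-03-20.
2029-02-11 through 2029-02-19 ∩ B → 2029-02-12 through 2029-02-19.
2029-02-21 through 2029-02-21 ∩ B → 2029-02-21 through 2029-02-21.
2029-02-28 through 2029-03-23 ∩ B → 2029-03-07 through 2029-03-20.

2029-02-12 through 2029-02-19, 2029-02-21 through 2029-02-21, 2029-03-07 through 2029-03-20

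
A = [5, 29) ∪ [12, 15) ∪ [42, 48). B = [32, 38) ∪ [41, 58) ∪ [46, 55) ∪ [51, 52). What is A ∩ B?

[42, 48)

First set merges to [5, 29), [42, 48).
Second set merges to [32, 38), [41, 58).
[5, 29) meets no B interval.
[42, 48) ∩ B → [42, 48).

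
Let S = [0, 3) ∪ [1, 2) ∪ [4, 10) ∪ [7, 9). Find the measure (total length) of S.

9

Merged: [0, 3), [4, 10).
Lengths: 3 + 6 = 9.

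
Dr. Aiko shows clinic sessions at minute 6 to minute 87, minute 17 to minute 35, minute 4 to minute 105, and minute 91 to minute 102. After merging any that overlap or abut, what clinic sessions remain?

Sort by start: minute 4 to minute 105, minute 6 to minute 87, minute 17 to minute 35, minute 91 to minute 102.
minute 6 to minute 87 overlaps/touches minute 4 to minute 105 → extend to minute 4 to minute 105.
minute 17 to minute 35 overlaps/touches minute 4 to minute 105 → extend to minute 4 to minute 105.
minute 91 to minute 102 overlaps/touches minute 4 to minute 105 → extend to minute 4 to minute 105.

minute 4 to minute 105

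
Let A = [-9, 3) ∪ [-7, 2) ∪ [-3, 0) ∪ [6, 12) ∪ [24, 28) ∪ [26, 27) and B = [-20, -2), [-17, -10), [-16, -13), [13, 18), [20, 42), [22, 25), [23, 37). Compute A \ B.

A, merged: [-9, 3), [6, 12), [24, 28).
B, merged: [-20, -2), [13, 18), [20, 42).
[-9, 3) minus B → [-2, 3).
[6, 12): no B overlap → unchanged.
[24, 28): fully covered by B → removed.

[-2, 3) ∪ [6, 12)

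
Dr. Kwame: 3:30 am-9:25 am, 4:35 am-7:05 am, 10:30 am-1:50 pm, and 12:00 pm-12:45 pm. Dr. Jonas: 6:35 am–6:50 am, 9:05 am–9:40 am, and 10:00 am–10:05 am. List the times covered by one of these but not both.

3:30 am-6:35 am, 6:50 am-9:05 am, 9:25 am-9:40 am, 10:00 am-10:05 am, 10:30 am-1:50 pm

First set merges to 3:30 am-9:25 am, 10:30 am-1:50 pm.
A but not B: 3:30 am-6:35 am, 6:50 am-9:05 am, 10:30 am-1:50 pm.
B but not A: 9:25 am-9:40 am, 10:00 am-10:05 am.
Combining gives A △ B.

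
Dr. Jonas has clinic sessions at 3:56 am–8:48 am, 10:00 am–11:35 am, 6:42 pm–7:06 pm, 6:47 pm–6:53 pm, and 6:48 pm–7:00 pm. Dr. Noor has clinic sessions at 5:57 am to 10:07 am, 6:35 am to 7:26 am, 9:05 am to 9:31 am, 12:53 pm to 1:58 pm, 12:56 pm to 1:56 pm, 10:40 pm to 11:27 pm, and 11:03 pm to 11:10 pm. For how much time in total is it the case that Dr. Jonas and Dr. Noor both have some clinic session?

2 h 58 min

First set merges to 3:56 am–8:48 am, 10:00 am–11:35 am, 6:42 pm–7:06 pm.
Second set merges to 5:57 am–10:07 am, 12:53 pm–1:58 pm, 10:40 pm–11:27 pm.
A ∩ B = 5:57 am–8:48 am, 10:00 am–10:07 am.
Total: 2 h 51 min + 7 min = 2 h 58 min.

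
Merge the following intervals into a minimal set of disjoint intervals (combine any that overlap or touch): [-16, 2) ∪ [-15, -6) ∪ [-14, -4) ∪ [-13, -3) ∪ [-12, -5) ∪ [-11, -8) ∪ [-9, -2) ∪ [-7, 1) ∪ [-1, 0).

[-15, -6) overlaps/touches [-16, 2) → extend to [-16, 2).
[-14, -4) overlaps/touches [-16, 2) → extend to [-16, 2).
[-13, -3) overlaps/touches [-16, 2) → extend to [-16, 2).
[-12, -5) overlaps/touches [-16, 2) → extend to [-16, 2).
[-11, -8) overlaps/touches [-16, 2) → extend to [-16, 2).
[-9, -2) overlaps/touches [-16, 2) → extend to [-16, 2).
[-7, 1) overlaps/touches [-16, 2) → extend to [-16, 2).
[-1, 0) overlaps/touches [-16, 2) → extend to [-16, 2).

[-16, 2)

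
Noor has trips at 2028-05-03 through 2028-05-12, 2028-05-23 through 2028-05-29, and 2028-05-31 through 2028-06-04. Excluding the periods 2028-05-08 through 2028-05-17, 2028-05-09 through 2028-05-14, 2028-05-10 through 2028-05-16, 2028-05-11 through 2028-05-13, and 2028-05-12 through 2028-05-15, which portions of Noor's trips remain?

Second set merges to 2028-05-08 through 2028-05-17.
2028-05-03 through 2028-05-12 minus B → 2028-05-03 through 2028-05-07.
2028-05-23 through 2028-05-29: no B overlap → unchanged.
2028-05-31 through 2028-06-04: no B overlap → unchanged.

2028-05-03 through 2028-05-07, 2028-05-23 through 2028-05-29, 2028-05-31 through 2028-06-04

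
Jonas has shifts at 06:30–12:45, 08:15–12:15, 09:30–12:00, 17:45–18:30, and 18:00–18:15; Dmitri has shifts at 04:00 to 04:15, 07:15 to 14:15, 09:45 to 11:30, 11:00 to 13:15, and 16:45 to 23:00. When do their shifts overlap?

07:15-12:45, 17:45-18:30

A, merged: 06:30-12:45, 17:45-18:30.
B, merged: 04:00-04:15, 07:15-14:15, 16:45-23:00.
06:30-12:45 overlaps B on 07:15-12:45.
17:45-18:30 overlaps B on 17:45-18:30.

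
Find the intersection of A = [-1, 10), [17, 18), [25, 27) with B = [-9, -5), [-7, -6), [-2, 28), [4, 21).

Merge the second list: [-9, -5), [-2, 28).
[-1, 10) meets the second set on [-1, 10).
[17, 18) meets the second set on [17, 18).
[25, 27) meets the second set on [25, 27).

[-1, 10) ∪ [17, 18) ∪ [25, 27)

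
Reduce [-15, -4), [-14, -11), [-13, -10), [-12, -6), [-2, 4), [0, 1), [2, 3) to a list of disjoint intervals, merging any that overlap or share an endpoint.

[-15, -4) ∪ [-2, 4)

[-14, -11) overlaps/touches [-15, -4) → extend to [-15, -4).
[-13, -10) overlaps/touches [-15, -4) → extend to [-15, -4).
[-12, -6) overlaps/touches [-15, -4) → extend to [-15, -4).
[-2, 4) is disjoint → start new block.
[0, 1) overlaps/touches [-2, 4) → extend to [-2, 4).
[2, 3) overlaps/touches [-2, 4) → extend to [-2, 4).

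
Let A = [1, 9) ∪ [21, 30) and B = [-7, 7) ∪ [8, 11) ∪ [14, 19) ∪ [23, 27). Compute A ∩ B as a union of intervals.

[1, 7) ∪ [8, 9) ∪ [23, 27)

[1, 9) ∩ B → [1, 7), [8, 9).
[21, 30) ∩ B → [23, 27).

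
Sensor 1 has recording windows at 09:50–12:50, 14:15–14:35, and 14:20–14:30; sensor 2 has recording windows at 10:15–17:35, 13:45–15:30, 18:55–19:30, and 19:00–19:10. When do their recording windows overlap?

10:15–12:50, 14:15–14:35

A, merged: 09:50–12:50, 14:15–14:35.
B, merged: 10:15–17:35, 18:55–19:30.
09:50–12:50 ∩ B → 10:15–12:50.
14:15–14:35 ∩ B → 14:15–14:35.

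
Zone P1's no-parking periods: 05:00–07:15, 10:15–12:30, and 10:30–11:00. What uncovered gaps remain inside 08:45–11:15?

08:45-10:15

The merged coverage is 05:00-07:15, 10:15-12:30.
Gaps within 08:45-11:15: 08:45-10:15.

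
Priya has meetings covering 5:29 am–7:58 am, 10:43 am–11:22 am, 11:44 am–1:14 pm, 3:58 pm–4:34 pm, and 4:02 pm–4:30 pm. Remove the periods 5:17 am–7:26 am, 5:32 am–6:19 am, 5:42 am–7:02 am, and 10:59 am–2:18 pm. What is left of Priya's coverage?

7:26 am–7:58 am, 10:43 am–10:59 am, 3:58 pm–4:34 pm

A, merged: 5:29 am–7:58 am, 10:43 am–11:22 am, 11:44 am–1:14 pm, 3:58 pm–4:34 pm.
B, merged: 5:17 am–7:26 am, 10:59 am–2:18 pm.
5:29 am–7:58 am with B removed leaves 7:26 am–7:58 am.
10:43 am–11:22 am with B removed leaves 10:43 am–10:59 am.
11:44 am–1:14 pm lies entirely inside B → drops out.
3:58 pm–4:34 pm is untouched.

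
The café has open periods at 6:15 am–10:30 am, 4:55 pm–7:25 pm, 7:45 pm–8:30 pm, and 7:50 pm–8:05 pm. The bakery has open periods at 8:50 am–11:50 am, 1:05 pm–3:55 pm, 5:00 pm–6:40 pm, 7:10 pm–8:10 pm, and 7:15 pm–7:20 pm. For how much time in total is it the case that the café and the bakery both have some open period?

4 h

Merge the first list: 6:15 am–10:30 am, 4:55 pm–7:25 pm, 7:45 pm–8:30 pm.
Merge the second list: 8:50 am–11:50 am, 1:05 pm–3:55 pm, 5:00 pm–6:40 pm, 7:10 pm–8:10 pm.
A ∩ B = 8:50 am–10:30 am, 5:00 pm–6:40 pm, 7:10 pm–7:25 pm, 7:45 pm–8:10 pm.
Total: 1 h 40 min + 1 h 40 min + 15 min + 25 min = 4 h.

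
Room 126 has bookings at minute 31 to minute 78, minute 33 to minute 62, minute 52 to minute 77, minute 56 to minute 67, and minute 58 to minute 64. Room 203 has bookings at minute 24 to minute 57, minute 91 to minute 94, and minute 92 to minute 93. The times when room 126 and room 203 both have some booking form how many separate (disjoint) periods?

Merge the first list: minute 31 to minute 78.
Merge the second list: minute 24 to minute 57, minute 91 to minute 94.
A ∩ B = minute 31 to minute 57.
That is 1 disjoint piece.

1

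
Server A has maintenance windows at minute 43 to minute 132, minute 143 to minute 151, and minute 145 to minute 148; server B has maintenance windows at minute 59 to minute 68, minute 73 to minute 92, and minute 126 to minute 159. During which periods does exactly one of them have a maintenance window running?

minute 43 to minute 59, minute 68 to minute 73, minute 92 to minute 126, minute 132 to minute 143, minute 151 to minute 159

A, merged: minute 43 to minute 132, minute 143 to minute 151.
A \ B = minute 43 to minute 59, minute 68 to minute 73, minute 92 to minute 126.
B \ A = minute 132 to minute 143, minute 151 to minute 159.
Union of the two gives the symmetric difference.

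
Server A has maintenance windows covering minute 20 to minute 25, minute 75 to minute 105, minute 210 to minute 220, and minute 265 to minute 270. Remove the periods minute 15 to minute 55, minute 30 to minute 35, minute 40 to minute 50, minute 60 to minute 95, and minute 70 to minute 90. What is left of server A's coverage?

minute 95 to minute 105, minute 210 to minute 220, minute 265 to minute 270

Merge the second list: minute 15 to minute 55, minute 60 to minute 95.
minute 20 to minute 25 lies entirely inside B → drops out.
minute 75 to minute 105 with B removed leaves minute 95 to minute 105.
minute 210 to minute 220 is untouched.
minute 265 to minute 270 is untouched.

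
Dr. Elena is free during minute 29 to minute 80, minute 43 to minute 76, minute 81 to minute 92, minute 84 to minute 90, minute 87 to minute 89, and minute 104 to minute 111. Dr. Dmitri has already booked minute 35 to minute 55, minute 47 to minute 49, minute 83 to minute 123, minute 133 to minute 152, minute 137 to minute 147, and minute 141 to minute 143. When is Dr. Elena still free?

First set merges to minute 29 to minute 80, minute 81 to minute 92, minute 104 to minute 111.
Second set merges to minute 35 to minute 55, minute 83 to minute 123, minute 133 to minute 152.
minute 29 to minute 80 minus B → minute 29 to minute 35, minute 55 to minute 80.
minute 81 to minute 92 minus B → minute 81 to minute 83.
minute 104 to minute 111: fully covered by B → removed.

minute 29 to minute 35, minute 55 to minute 80, minute 81 to minute 83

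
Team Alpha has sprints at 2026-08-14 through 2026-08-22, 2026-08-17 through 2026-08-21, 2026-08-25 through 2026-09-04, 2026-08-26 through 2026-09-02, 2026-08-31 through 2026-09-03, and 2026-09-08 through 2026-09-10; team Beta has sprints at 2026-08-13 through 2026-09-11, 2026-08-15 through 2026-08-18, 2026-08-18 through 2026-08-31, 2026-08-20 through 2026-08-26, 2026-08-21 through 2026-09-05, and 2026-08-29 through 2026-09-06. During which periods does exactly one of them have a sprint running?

2026-08-13 through 2026-08-13, 2026-08-23 through 2026-08-24, 2026-09-05 through 2026-09-07, 2026-09-11 through 2026-09-11

First set merges to 2026-08-14 through 2026-08-22, 2026-08-25 through 2026-09-04, 2026-09-08 through 2026-09-10.
Second set merges to 2026-08-13 through 2026-09-11.
A but not B: none.
B but not A: 2026-08-13 through 2026-08-13, 2026-08-23 through 2026-08-24, 2026-09-05 through 2026-09-07, 2026-09-11 through 2026-09-11.
Combining gives A △ B.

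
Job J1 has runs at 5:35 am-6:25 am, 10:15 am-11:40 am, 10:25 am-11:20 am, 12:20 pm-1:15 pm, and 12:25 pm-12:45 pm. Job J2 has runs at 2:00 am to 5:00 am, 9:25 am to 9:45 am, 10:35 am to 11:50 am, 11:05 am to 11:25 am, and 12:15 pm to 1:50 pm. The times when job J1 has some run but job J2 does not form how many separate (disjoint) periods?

2

Merge the first list: 5:35 am-6:25 am, 10:15 am-11:40 am, 12:20 pm-1:15 pm.
Merge the second list: 2:00 am-5:00 am, 9:25 am-9:45 am, 10:35 am-11:50 am, 12:15 pm-1:50 pm.
A \ B = 5:35 am-6:25 am, 10:15 am-10:35 am.
That is 2 disjoint pieces.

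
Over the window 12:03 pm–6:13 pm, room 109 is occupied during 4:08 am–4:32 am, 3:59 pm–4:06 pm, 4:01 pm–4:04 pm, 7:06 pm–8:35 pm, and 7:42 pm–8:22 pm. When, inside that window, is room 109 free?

12:03 pm–3:59 pm, 4:06 pm–6:13 pm

The merged coverage is 4:08 am–4:32 am, 3:59 pm–4:06 pm, 7:06 pm–8:35 pm.
Uncovered inside 12:03 pm–6:13 pm: 12:03 pm–3:59 pm, 4:06 pm–6:13 pm.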